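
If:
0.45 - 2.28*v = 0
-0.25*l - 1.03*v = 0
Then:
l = -0.81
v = 0.20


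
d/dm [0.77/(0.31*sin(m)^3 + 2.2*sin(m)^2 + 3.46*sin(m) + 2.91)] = (-3.388*sin(m) + 0.35805*cos(2*m) - 3.02225)*cos(m)/(0.31*sin(m)^3 + 2.2*sin(m)^2 + 3.46*sin(m) + 2.91)^2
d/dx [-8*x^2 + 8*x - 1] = 8 - 16*x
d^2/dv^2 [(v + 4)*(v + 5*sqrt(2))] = 2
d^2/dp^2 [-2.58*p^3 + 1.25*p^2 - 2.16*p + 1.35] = 2.5 - 15.48*p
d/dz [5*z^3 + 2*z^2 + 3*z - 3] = 15*z^2 + 4*z + 3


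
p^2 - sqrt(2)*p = p*(p - sqrt(2))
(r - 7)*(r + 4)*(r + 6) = r^3 + 3*r^2 - 46*r - 168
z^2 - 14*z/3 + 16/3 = (z - 8/3)*(z - 2)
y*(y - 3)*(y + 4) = y^3 + y^2 - 12*y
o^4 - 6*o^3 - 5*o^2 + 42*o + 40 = (o - 5)*(o - 4)*(o + 1)*(o + 2)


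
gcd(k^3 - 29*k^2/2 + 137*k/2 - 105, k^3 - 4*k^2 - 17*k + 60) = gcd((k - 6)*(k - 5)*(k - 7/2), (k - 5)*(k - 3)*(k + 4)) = k - 5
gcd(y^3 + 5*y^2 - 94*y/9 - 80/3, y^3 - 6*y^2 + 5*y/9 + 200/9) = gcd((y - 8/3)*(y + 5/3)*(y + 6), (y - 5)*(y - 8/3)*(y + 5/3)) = y^2 - y - 40/9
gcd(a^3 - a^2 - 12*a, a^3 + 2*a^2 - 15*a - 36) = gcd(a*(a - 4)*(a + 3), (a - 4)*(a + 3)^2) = a^2 - a - 12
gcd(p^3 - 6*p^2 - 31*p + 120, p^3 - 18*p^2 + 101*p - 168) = p^2 - 11*p + 24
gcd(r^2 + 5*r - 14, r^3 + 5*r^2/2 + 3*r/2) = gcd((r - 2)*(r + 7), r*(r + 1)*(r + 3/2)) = 1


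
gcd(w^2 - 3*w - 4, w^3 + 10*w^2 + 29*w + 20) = w + 1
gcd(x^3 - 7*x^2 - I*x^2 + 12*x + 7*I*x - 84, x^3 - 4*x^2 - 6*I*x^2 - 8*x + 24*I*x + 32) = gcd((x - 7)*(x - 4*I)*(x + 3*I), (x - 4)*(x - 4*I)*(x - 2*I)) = x - 4*I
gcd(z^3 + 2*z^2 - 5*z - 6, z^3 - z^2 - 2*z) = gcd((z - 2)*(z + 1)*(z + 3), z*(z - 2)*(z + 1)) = z^2 - z - 2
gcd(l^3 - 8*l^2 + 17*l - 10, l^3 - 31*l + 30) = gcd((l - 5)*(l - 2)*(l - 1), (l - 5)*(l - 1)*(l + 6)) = l^2 - 6*l + 5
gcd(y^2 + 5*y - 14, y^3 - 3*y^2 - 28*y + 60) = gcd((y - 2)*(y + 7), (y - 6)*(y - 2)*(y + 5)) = y - 2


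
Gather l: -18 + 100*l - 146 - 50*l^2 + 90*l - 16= -50*l^2 + 190*l - 180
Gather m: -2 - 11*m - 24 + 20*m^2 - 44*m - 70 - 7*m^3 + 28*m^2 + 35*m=-7*m^3 + 48*m^2 - 20*m - 96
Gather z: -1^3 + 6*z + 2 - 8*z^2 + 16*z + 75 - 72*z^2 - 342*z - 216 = -80*z^2 - 320*z - 140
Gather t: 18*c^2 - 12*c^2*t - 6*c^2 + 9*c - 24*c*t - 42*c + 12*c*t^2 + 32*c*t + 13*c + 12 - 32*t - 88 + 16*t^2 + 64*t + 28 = 12*c^2 - 20*c + t^2*(12*c + 16) + t*(-12*c^2 + 8*c + 32) - 48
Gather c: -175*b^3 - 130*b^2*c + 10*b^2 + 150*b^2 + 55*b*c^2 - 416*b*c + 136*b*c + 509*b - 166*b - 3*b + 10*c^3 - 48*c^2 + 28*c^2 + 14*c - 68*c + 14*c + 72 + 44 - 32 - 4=-175*b^3 + 160*b^2 + 340*b + 10*c^3 + c^2*(55*b - 20) + c*(-130*b^2 - 280*b - 40) + 80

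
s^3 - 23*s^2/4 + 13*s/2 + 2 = (s - 4)*(s - 2)*(s + 1/4)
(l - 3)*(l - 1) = l^2 - 4*l + 3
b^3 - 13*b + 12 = (b - 3)*(b - 1)*(b + 4)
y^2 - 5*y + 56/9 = (y - 8/3)*(y - 7/3)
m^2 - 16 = (m - 4)*(m + 4)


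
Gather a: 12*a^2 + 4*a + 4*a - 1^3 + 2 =12*a^2 + 8*a + 1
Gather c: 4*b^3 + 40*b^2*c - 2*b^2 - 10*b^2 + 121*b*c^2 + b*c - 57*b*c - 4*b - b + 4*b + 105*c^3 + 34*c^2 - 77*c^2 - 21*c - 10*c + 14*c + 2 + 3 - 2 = 4*b^3 - 12*b^2 - b + 105*c^3 + c^2*(121*b - 43) + c*(40*b^2 - 56*b - 17) + 3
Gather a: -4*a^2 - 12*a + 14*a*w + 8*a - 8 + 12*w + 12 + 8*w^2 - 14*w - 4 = -4*a^2 + a*(14*w - 4) + 8*w^2 - 2*w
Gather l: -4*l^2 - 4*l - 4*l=-4*l^2 - 8*l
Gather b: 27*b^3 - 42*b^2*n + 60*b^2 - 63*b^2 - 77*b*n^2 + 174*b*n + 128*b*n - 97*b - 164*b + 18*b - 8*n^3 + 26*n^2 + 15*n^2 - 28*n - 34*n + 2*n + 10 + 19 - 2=27*b^3 + b^2*(-42*n - 3) + b*(-77*n^2 + 302*n - 243) - 8*n^3 + 41*n^2 - 60*n + 27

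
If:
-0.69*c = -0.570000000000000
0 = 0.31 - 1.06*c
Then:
No Solution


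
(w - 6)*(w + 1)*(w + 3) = w^3 - 2*w^2 - 21*w - 18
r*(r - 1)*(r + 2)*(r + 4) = r^4 + 5*r^3 + 2*r^2 - 8*r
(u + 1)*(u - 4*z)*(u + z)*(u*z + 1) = u^4*z - 3*u^3*z^2 + u^3*z + u^3 - 4*u^2*z^3 - 3*u^2*z^2 - 3*u^2*z + u^2 - 4*u*z^3 - 4*u*z^2 - 3*u*z - 4*z^2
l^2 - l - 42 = (l - 7)*(l + 6)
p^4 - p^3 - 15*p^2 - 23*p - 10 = (p - 5)*(p + 1)^2*(p + 2)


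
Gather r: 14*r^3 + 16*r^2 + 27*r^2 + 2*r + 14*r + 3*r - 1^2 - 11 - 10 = 14*r^3 + 43*r^2 + 19*r - 22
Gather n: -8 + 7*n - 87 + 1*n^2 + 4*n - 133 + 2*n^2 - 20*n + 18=3*n^2 - 9*n - 210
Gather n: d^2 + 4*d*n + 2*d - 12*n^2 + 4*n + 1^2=d^2 + 2*d - 12*n^2 + n*(4*d + 4) + 1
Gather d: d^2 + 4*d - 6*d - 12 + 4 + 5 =d^2 - 2*d - 3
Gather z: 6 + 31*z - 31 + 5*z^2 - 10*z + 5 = 5*z^2 + 21*z - 20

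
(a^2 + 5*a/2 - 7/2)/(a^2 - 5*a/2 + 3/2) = (2*a + 7)/(2*a - 3)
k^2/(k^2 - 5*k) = k/(k - 5)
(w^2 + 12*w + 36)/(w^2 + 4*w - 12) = (w + 6)/(w - 2)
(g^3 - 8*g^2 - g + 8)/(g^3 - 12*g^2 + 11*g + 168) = (g^2 - 1)/(g^2 - 4*g - 21)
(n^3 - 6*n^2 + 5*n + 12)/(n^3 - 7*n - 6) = (n - 4)/(n + 2)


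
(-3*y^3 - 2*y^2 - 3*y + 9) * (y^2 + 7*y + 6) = -3*y^5 - 23*y^4 - 35*y^3 - 24*y^2 + 45*y + 54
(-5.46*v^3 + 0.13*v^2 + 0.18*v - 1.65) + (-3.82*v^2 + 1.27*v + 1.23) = -5.46*v^3 - 3.69*v^2 + 1.45*v - 0.42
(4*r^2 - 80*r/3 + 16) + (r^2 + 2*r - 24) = 5*r^2 - 74*r/3 - 8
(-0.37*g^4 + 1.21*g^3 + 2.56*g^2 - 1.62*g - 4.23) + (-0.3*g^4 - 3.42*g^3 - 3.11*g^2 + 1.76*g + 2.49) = -0.67*g^4 - 2.21*g^3 - 0.55*g^2 + 0.14*g - 1.74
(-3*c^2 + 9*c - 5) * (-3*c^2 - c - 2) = 9*c^4 - 24*c^3 + 12*c^2 - 13*c + 10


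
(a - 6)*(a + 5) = a^2 - a - 30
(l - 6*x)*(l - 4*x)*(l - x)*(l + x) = l^4 - 10*l^3*x + 23*l^2*x^2 + 10*l*x^3 - 24*x^4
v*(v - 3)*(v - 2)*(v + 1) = v^4 - 4*v^3 + v^2 + 6*v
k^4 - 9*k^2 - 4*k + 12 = (k - 3)*(k - 1)*(k + 2)^2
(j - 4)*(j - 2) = j^2 - 6*j + 8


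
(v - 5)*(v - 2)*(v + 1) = v^3 - 6*v^2 + 3*v + 10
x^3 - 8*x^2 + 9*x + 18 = (x - 6)*(x - 3)*(x + 1)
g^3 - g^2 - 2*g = g*(g - 2)*(g + 1)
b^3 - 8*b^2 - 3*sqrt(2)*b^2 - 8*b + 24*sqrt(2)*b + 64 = (b - 8)*(b - 4*sqrt(2))*(b + sqrt(2))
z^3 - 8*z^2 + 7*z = z*(z - 7)*(z - 1)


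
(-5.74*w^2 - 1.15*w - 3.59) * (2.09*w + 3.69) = -11.9966*w^3 - 23.5841*w^2 - 11.7466*w - 13.2471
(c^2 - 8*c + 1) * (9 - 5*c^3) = -5*c^5 + 40*c^4 - 5*c^3 + 9*c^2 - 72*c + 9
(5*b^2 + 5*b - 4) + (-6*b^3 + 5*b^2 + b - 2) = -6*b^3 + 10*b^2 + 6*b - 6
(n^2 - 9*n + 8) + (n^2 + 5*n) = 2*n^2 - 4*n + 8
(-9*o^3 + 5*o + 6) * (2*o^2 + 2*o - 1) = -18*o^5 - 18*o^4 + 19*o^3 + 22*o^2 + 7*o - 6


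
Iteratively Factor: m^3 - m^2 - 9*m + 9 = (m - 1)*(m^2 - 9) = (m - 3)*(m - 1)*(m + 3)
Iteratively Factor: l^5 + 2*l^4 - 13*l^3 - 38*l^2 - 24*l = (l + 3)*(l^4 - l^3 - 10*l^2 - 8*l) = (l + 1)*(l + 3)*(l^3 - 2*l^2 - 8*l) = (l + 1)*(l + 2)*(l + 3)*(l^2 - 4*l) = l*(l + 1)*(l + 2)*(l + 3)*(l - 4)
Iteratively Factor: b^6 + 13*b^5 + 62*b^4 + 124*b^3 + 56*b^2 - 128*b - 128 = (b - 1)*(b^5 + 14*b^4 + 76*b^3 + 200*b^2 + 256*b + 128) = (b - 1)*(b + 2)*(b^4 + 12*b^3 + 52*b^2 + 96*b + 64) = (b - 1)*(b + 2)^2*(b^3 + 10*b^2 + 32*b + 32) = (b - 1)*(b + 2)^2*(b + 4)*(b^2 + 6*b + 8) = (b - 1)*(b + 2)^2*(b + 4)^2*(b + 2)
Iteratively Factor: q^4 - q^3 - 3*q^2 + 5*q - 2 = (q - 1)*(q^3 - 3*q + 2) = (q - 1)*(q + 2)*(q^2 - 2*q + 1) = (q - 1)^2*(q + 2)*(q - 1)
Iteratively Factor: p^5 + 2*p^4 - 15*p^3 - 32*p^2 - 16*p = (p - 4)*(p^4 + 6*p^3 + 9*p^2 + 4*p) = (p - 4)*(p + 4)*(p^3 + 2*p^2 + p) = p*(p - 4)*(p + 4)*(p^2 + 2*p + 1) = p*(p - 4)*(p + 1)*(p + 4)*(p + 1)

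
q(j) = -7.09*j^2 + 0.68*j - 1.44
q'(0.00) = 0.68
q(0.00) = -1.44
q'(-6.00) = 85.76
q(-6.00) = -260.76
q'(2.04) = -28.25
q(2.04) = -29.56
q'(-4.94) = 70.73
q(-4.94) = -177.82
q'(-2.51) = 36.27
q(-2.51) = -47.81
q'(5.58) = -78.44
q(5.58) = -218.40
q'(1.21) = -16.48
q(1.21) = -11.00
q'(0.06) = -0.17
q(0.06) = -1.42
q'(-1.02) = 15.14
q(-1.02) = -9.51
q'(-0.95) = 14.15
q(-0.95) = -8.48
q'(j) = 0.68 - 14.18*j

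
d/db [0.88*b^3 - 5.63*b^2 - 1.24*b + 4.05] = 2.64*b^2 - 11.26*b - 1.24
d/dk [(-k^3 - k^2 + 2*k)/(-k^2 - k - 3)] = (k^4 + 2*k^3 + 12*k^2 + 6*k - 6)/(k^4 + 2*k^3 + 7*k^2 + 6*k + 9)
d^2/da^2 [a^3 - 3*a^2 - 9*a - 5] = 6*a - 6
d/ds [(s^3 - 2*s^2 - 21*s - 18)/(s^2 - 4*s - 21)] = (s^2 - 14*s + 41)/(s^2 - 14*s + 49)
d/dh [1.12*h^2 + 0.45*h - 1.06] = 2.24*h + 0.45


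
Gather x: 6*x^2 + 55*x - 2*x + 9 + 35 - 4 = 6*x^2 + 53*x + 40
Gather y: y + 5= y + 5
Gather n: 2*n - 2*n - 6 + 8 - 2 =0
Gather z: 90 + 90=180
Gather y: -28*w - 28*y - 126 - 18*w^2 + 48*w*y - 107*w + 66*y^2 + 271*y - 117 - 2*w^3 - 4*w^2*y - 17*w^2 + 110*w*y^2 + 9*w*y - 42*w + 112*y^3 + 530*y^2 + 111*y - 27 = -2*w^3 - 35*w^2 - 177*w + 112*y^3 + y^2*(110*w + 596) + y*(-4*w^2 + 57*w + 354) - 270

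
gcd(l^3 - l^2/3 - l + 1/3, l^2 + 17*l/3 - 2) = l - 1/3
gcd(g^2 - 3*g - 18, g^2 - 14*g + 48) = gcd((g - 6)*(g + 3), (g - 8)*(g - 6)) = g - 6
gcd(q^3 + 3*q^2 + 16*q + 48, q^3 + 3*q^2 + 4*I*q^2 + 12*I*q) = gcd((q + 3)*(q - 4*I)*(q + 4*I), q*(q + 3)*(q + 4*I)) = q^2 + q*(3 + 4*I) + 12*I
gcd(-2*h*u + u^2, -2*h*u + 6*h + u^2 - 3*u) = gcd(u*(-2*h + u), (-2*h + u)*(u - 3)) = -2*h + u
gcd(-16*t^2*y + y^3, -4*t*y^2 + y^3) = -4*t*y + y^2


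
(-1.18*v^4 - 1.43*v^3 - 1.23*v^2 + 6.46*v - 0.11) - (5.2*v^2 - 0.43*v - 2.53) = -1.18*v^4 - 1.43*v^3 - 6.43*v^2 + 6.89*v + 2.42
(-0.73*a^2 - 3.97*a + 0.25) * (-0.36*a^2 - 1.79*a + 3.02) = 0.2628*a^4 + 2.7359*a^3 + 4.8117*a^2 - 12.4369*a + 0.755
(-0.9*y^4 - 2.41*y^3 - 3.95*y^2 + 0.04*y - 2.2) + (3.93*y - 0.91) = -0.9*y^4 - 2.41*y^3 - 3.95*y^2 + 3.97*y - 3.11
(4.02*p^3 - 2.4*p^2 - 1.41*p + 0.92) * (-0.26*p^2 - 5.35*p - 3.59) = -1.0452*p^5 - 20.883*p^4 - 1.2252*p^3 + 15.9203*p^2 + 0.1399*p - 3.3028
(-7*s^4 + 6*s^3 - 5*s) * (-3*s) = 21*s^5 - 18*s^4 + 15*s^2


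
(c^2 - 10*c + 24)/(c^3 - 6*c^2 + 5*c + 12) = (c - 6)/(c^2 - 2*c - 3)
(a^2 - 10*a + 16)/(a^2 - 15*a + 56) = (a - 2)/(a - 7)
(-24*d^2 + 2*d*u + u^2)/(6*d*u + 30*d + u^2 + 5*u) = (-4*d + u)/(u + 5)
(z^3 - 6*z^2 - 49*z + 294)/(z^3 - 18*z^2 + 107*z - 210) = (z + 7)/(z - 5)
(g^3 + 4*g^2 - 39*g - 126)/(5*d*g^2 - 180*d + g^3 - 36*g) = (g^2 + 10*g + 21)/(5*d*g + 30*d + g^2 + 6*g)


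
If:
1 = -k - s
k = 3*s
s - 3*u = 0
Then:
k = -3/4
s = -1/4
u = -1/12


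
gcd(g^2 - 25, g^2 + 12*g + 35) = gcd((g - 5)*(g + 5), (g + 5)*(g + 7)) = g + 5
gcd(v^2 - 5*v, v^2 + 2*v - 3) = 1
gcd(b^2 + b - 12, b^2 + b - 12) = b^2 + b - 12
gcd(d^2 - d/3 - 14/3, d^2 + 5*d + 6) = d + 2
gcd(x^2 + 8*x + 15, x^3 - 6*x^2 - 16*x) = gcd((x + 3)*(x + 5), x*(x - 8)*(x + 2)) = 1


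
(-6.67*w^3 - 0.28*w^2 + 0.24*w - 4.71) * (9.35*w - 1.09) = -62.3645*w^4 + 4.6523*w^3 + 2.5492*w^2 - 44.3001*w + 5.1339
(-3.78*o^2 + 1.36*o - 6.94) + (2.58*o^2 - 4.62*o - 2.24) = -1.2*o^2 - 3.26*o - 9.18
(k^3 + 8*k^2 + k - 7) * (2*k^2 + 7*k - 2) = 2*k^5 + 23*k^4 + 56*k^3 - 23*k^2 - 51*k + 14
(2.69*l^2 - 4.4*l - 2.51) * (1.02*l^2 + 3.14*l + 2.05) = 2.7438*l^4 + 3.9586*l^3 - 10.8617*l^2 - 16.9014*l - 5.1455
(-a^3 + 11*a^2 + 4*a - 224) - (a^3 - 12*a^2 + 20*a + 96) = -2*a^3 + 23*a^2 - 16*a - 320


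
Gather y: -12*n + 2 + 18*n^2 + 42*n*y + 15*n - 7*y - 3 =18*n^2 + 3*n + y*(42*n - 7) - 1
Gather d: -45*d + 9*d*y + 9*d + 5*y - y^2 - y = d*(9*y - 36) - y^2 + 4*y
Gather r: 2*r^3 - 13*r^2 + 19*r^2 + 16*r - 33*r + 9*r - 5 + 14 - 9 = 2*r^3 + 6*r^2 - 8*r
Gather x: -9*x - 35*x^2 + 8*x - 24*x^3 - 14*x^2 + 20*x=-24*x^3 - 49*x^2 + 19*x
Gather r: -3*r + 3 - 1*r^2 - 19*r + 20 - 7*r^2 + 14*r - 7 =-8*r^2 - 8*r + 16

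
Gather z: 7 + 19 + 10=36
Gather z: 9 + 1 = 10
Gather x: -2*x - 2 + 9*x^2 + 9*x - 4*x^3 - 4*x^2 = -4*x^3 + 5*x^2 + 7*x - 2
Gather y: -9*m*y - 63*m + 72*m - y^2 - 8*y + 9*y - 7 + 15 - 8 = 9*m - y^2 + y*(1 - 9*m)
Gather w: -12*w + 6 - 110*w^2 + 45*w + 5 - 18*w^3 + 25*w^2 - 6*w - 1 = -18*w^3 - 85*w^2 + 27*w + 10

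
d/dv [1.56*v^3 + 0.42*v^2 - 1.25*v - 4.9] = 4.68*v^2 + 0.84*v - 1.25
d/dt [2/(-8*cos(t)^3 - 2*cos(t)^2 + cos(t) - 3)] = 2*(-24*cos(t)^2 - 4*cos(t) + 1)*sin(t)/(5*cos(t) + cos(2*t) + 2*cos(3*t) + 4)^2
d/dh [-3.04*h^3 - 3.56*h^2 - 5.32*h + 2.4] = -9.12*h^2 - 7.12*h - 5.32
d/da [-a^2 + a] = 1 - 2*a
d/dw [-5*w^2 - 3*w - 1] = -10*w - 3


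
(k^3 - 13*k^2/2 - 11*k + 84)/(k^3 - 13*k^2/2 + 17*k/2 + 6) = (2*k^2 - 5*k - 42)/(2*k^2 - 5*k - 3)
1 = 1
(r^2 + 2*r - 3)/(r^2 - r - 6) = (-r^2 - 2*r + 3)/(-r^2 + r + 6)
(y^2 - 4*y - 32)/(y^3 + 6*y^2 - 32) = (y - 8)/(y^2 + 2*y - 8)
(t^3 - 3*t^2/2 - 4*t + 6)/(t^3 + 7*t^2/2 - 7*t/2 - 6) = (t^2 - 4)/(t^2 + 5*t + 4)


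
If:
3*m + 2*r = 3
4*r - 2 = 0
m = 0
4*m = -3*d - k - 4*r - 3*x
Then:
No Solution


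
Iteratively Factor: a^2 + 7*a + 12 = (a + 4)*(a + 3)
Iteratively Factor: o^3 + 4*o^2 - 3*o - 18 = (o + 3)*(o^2 + o - 6) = (o + 3)^2*(o - 2)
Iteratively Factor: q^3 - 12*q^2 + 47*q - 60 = (q - 4)*(q^2 - 8*q + 15) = (q - 4)*(q - 3)*(q - 5)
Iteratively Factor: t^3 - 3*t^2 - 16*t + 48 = (t - 3)*(t^2 - 16) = (t - 3)*(t + 4)*(t - 4)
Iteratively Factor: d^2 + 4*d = (d)*(d + 4)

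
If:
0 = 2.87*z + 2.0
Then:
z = -0.70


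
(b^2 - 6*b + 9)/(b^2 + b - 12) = (b - 3)/(b + 4)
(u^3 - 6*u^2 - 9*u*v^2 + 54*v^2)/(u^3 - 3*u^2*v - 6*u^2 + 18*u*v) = (u + 3*v)/u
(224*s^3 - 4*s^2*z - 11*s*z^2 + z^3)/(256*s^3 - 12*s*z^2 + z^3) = (-7*s + z)/(-8*s + z)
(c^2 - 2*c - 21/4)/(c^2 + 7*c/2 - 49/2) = (c + 3/2)/(c + 7)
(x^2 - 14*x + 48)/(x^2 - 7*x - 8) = (x - 6)/(x + 1)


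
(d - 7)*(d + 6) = d^2 - d - 42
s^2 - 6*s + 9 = (s - 3)^2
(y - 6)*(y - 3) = y^2 - 9*y + 18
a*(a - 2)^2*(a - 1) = a^4 - 5*a^3 + 8*a^2 - 4*a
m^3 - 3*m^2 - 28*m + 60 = (m - 6)*(m - 2)*(m + 5)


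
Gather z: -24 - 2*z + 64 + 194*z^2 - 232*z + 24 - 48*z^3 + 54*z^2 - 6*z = -48*z^3 + 248*z^2 - 240*z + 64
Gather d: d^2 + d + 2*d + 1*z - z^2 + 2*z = d^2 + 3*d - z^2 + 3*z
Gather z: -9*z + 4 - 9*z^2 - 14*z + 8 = -9*z^2 - 23*z + 12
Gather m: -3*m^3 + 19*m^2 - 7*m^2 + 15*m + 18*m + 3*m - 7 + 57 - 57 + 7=-3*m^3 + 12*m^2 + 36*m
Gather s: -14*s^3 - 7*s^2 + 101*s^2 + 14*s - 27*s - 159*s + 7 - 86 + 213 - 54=-14*s^3 + 94*s^2 - 172*s + 80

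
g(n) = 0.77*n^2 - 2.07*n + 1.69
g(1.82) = 0.47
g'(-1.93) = -5.04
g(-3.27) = 16.69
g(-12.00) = 137.41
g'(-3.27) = -7.11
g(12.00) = 87.73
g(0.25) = 1.22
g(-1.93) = 8.55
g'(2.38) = 1.60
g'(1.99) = 0.99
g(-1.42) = 6.18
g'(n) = 1.54*n - 2.07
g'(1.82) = 0.73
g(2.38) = 1.12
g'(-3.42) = -7.34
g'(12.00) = 16.41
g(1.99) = 0.62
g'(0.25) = -1.68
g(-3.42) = 17.78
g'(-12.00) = -20.55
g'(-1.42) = -4.26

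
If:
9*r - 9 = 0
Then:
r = 1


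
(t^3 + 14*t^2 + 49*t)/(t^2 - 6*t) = (t^2 + 14*t + 49)/(t - 6)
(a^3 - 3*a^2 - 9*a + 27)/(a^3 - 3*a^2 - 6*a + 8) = (a^3 - 3*a^2 - 9*a + 27)/(a^3 - 3*a^2 - 6*a + 8)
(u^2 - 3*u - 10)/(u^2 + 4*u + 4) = (u - 5)/(u + 2)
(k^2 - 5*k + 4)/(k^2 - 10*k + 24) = (k - 1)/(k - 6)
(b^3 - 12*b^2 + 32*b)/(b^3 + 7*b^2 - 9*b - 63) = b*(b^2 - 12*b + 32)/(b^3 + 7*b^2 - 9*b - 63)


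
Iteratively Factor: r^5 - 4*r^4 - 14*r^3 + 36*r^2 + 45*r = (r - 5)*(r^4 + r^3 - 9*r^2 - 9*r) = (r - 5)*(r + 3)*(r^3 - 2*r^2 - 3*r) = (r - 5)*(r + 1)*(r + 3)*(r^2 - 3*r) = r*(r - 5)*(r + 1)*(r + 3)*(r - 3)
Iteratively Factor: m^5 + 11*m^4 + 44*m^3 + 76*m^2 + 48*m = (m + 4)*(m^4 + 7*m^3 + 16*m^2 + 12*m) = (m + 2)*(m + 4)*(m^3 + 5*m^2 + 6*m) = (m + 2)*(m + 3)*(m + 4)*(m^2 + 2*m) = (m + 2)^2*(m + 3)*(m + 4)*(m)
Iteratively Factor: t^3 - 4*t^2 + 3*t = (t - 3)*(t^2 - t) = (t - 3)*(t - 1)*(t)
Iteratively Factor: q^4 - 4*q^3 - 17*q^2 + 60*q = (q)*(q^3 - 4*q^2 - 17*q + 60) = q*(q + 4)*(q^2 - 8*q + 15) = q*(q - 3)*(q + 4)*(q - 5)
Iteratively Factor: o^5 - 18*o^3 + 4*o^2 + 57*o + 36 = (o + 1)*(o^4 - o^3 - 17*o^2 + 21*o + 36) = (o + 1)^2*(o^3 - 2*o^2 - 15*o + 36) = (o - 3)*(o + 1)^2*(o^2 + o - 12) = (o - 3)^2*(o + 1)^2*(o + 4)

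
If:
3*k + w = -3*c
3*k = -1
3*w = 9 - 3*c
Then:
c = -1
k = -1/3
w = 4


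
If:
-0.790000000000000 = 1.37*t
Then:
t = -0.58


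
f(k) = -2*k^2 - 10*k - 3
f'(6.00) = -34.00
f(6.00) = -135.00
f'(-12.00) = 38.00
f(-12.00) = -171.00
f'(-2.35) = -0.60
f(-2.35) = 9.46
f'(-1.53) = -3.88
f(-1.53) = 7.62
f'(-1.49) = -4.04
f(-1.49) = 7.46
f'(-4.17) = 6.68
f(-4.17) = 3.92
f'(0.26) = -11.04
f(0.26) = -5.74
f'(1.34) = -15.36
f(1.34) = -19.99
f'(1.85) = -17.40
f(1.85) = -28.34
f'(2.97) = -21.88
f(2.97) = -50.34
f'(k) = -4*k - 10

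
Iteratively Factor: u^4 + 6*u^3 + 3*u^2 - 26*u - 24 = (u - 2)*(u^3 + 8*u^2 + 19*u + 12) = (u - 2)*(u + 4)*(u^2 + 4*u + 3) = (u - 2)*(u + 3)*(u + 4)*(u + 1)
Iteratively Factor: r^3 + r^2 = (r + 1)*(r^2) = r*(r + 1)*(r)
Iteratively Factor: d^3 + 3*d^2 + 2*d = (d + 1)*(d^2 + 2*d) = d*(d + 1)*(d + 2)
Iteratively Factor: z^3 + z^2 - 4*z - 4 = (z - 2)*(z^2 + 3*z + 2) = (z - 2)*(z + 1)*(z + 2)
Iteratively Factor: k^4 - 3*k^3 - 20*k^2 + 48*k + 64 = (k - 4)*(k^3 + k^2 - 16*k - 16) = (k - 4)*(k + 1)*(k^2 - 16) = (k - 4)^2*(k + 1)*(k + 4)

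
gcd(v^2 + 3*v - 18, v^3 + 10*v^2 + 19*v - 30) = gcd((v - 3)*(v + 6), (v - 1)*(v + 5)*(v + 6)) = v + 6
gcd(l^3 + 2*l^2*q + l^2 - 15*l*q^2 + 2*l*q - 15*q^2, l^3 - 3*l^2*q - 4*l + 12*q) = -l + 3*q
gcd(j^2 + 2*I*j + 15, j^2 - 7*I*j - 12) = j - 3*I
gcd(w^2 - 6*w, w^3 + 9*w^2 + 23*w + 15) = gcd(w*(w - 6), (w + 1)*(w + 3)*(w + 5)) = 1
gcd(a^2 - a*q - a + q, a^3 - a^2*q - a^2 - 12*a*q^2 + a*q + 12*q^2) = a - 1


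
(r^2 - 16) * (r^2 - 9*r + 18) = r^4 - 9*r^3 + 2*r^2 + 144*r - 288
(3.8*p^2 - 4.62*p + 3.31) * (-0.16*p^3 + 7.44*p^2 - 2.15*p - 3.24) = -0.608*p^5 + 29.0112*p^4 - 43.0724*p^3 + 22.2474*p^2 + 7.8523*p - 10.7244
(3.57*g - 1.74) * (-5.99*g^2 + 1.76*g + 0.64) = -21.3843*g^3 + 16.7058*g^2 - 0.7776*g - 1.1136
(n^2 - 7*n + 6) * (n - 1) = n^3 - 8*n^2 + 13*n - 6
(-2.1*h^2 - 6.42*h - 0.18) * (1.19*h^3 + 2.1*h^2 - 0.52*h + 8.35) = -2.499*h^5 - 12.0498*h^4 - 12.6042*h^3 - 14.5746*h^2 - 53.5134*h - 1.503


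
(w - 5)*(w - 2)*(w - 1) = w^3 - 8*w^2 + 17*w - 10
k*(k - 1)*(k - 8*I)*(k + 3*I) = k^4 - k^3 - 5*I*k^3 + 24*k^2 + 5*I*k^2 - 24*k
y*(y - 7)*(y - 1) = y^3 - 8*y^2 + 7*y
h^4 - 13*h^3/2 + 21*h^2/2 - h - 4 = (h - 4)*(h - 2)*(h - 1)*(h + 1/2)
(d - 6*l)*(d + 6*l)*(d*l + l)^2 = d^4*l^2 + 2*d^3*l^2 - 36*d^2*l^4 + d^2*l^2 - 72*d*l^4 - 36*l^4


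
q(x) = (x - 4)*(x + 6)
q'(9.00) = 20.00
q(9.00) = 75.00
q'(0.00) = 2.00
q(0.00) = -24.00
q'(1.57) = 5.14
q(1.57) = -18.40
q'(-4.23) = -6.46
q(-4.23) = -14.57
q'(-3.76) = -5.52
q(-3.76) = -17.38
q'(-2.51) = -3.02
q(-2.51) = -22.72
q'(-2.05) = -2.10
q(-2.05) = -23.90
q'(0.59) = 3.18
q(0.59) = -22.47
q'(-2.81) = -3.62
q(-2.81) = -21.72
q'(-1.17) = -0.34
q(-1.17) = -24.97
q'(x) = 2*x + 2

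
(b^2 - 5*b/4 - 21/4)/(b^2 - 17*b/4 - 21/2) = (b - 3)/(b - 6)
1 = 1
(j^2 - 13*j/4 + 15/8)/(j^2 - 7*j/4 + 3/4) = (j - 5/2)/(j - 1)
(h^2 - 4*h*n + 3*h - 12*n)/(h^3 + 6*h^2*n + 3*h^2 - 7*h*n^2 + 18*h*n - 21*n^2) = (h - 4*n)/(h^2 + 6*h*n - 7*n^2)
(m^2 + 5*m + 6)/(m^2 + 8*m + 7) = (m^2 + 5*m + 6)/(m^2 + 8*m + 7)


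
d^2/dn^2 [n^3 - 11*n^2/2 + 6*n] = 6*n - 11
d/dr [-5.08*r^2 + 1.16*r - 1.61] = 1.16 - 10.16*r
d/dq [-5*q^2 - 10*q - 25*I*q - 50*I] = -10*q - 10 - 25*I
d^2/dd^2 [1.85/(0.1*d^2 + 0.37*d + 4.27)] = (-0.037*d^2 - 0.1369*d + 1.85*(0.2*d + 0.37)*(0.4*d + 0.74) - 1.5799)/(0.1*d^2 + 0.37*d + 4.27)^3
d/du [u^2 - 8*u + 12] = 2*u - 8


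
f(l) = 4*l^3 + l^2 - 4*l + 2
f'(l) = 12*l^2 + 2*l - 4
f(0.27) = 1.07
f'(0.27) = -2.59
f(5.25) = 587.38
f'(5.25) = 337.25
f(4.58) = 388.94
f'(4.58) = 256.88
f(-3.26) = -112.92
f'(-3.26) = 117.01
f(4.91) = 479.95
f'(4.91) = 295.12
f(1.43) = 10.02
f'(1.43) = 23.40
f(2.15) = 37.78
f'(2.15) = 55.77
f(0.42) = 0.79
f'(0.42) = -1.04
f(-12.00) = -6718.00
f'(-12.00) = 1700.00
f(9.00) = 2963.00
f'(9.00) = 986.00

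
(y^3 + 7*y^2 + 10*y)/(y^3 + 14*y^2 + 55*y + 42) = y*(y^2 + 7*y + 10)/(y^3 + 14*y^2 + 55*y + 42)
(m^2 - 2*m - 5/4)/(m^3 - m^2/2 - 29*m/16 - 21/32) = 8*(2*m - 5)/(16*m^2 - 16*m - 21)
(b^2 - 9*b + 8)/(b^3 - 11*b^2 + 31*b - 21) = (b - 8)/(b^2 - 10*b + 21)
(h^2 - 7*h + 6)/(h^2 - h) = (h - 6)/h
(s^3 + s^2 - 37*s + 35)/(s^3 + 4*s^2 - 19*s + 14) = (s - 5)/(s - 2)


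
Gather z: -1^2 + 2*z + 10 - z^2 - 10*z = -z^2 - 8*z + 9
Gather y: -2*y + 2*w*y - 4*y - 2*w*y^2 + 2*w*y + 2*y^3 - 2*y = -2*w*y^2 + 2*y^3 + y*(4*w - 8)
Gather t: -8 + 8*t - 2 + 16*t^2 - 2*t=16*t^2 + 6*t - 10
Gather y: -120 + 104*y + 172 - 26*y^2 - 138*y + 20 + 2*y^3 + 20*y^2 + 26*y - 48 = 2*y^3 - 6*y^2 - 8*y + 24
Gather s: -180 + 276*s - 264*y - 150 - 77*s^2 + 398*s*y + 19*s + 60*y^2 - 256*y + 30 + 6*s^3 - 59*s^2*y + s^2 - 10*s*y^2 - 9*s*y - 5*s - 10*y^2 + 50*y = 6*s^3 + s^2*(-59*y - 76) + s*(-10*y^2 + 389*y + 290) + 50*y^2 - 470*y - 300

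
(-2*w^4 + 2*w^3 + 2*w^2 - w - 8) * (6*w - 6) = -12*w^5 + 24*w^4 - 18*w^2 - 42*w + 48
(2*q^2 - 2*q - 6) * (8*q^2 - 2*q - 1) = 16*q^4 - 20*q^3 - 46*q^2 + 14*q + 6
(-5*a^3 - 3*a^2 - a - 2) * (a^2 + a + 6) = -5*a^5 - 8*a^4 - 34*a^3 - 21*a^2 - 8*a - 12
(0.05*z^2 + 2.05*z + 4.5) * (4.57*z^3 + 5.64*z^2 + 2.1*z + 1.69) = 0.2285*z^5 + 9.6505*z^4 + 32.232*z^3 + 29.7695*z^2 + 12.9145*z + 7.605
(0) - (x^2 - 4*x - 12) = -x^2 + 4*x + 12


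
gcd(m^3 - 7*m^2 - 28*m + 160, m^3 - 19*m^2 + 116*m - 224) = m^2 - 12*m + 32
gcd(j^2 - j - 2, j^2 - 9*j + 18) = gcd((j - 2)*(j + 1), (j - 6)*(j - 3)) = 1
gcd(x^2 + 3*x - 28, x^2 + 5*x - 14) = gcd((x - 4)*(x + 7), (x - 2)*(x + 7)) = x + 7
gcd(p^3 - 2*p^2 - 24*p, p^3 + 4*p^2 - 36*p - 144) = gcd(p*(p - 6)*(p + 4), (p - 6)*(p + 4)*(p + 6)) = p^2 - 2*p - 24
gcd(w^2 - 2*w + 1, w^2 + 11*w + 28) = 1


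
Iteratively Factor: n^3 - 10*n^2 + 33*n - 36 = (n - 3)*(n^2 - 7*n + 12) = (n - 4)*(n - 3)*(n - 3)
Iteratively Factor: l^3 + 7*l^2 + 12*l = (l)*(l^2 + 7*l + 12) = l*(l + 3)*(l + 4)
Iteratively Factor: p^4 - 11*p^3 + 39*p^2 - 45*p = (p - 5)*(p^3 - 6*p^2 + 9*p) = p*(p - 5)*(p^2 - 6*p + 9) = p*(p - 5)*(p - 3)*(p - 3)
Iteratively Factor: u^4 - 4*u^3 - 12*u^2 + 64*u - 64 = (u - 2)*(u^3 - 2*u^2 - 16*u + 32) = (u - 4)*(u - 2)*(u^2 + 2*u - 8) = (u - 4)*(u - 2)*(u + 4)*(u - 2)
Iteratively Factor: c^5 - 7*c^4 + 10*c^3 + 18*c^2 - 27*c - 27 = (c + 1)*(c^4 - 8*c^3 + 18*c^2 - 27) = (c - 3)*(c + 1)*(c^3 - 5*c^2 + 3*c + 9) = (c - 3)^2*(c + 1)*(c^2 - 2*c - 3) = (c - 3)^3*(c + 1)*(c + 1)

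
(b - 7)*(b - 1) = b^2 - 8*b + 7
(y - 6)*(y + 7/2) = y^2 - 5*y/2 - 21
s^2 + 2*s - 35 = (s - 5)*(s + 7)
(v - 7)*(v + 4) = v^2 - 3*v - 28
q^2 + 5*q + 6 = (q + 2)*(q + 3)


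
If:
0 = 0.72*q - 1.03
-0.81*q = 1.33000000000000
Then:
No Solution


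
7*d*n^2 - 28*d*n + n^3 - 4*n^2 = n*(7*d + n)*(n - 4)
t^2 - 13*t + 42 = (t - 7)*(t - 6)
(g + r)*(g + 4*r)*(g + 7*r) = g^3 + 12*g^2*r + 39*g*r^2 + 28*r^3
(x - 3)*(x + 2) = x^2 - x - 6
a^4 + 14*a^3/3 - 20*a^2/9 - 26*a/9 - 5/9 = (a - 1)*(a + 1/3)^2*(a + 5)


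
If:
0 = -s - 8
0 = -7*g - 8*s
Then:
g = 64/7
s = -8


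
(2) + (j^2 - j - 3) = j^2 - j - 1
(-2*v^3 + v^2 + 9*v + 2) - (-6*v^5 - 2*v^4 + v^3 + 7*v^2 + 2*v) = 6*v^5 + 2*v^4 - 3*v^3 - 6*v^2 + 7*v + 2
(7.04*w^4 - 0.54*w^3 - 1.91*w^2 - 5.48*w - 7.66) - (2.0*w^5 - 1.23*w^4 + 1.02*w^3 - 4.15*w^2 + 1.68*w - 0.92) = -2.0*w^5 + 8.27*w^4 - 1.56*w^3 + 2.24*w^2 - 7.16*w - 6.74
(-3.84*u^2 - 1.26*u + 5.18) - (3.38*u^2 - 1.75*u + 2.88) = -7.22*u^2 + 0.49*u + 2.3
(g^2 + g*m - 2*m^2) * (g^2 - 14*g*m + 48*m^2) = g^4 - 13*g^3*m + 32*g^2*m^2 + 76*g*m^3 - 96*m^4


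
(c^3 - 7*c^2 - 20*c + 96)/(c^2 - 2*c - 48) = (c^2 + c - 12)/(c + 6)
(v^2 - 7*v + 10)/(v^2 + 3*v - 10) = (v - 5)/(v + 5)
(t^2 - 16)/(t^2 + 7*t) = (t^2 - 16)/(t*(t + 7))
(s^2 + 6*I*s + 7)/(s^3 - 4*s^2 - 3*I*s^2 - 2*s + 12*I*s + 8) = (s + 7*I)/(s^2 - 2*s*(2 + I) + 8*I)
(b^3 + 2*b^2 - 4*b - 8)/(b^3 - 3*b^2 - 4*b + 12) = (b + 2)/(b - 3)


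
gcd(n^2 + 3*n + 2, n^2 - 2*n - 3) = n + 1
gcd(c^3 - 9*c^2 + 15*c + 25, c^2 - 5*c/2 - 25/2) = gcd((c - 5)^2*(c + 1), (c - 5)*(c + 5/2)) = c - 5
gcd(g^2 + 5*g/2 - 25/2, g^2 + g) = 1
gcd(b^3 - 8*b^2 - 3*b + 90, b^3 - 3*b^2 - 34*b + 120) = b - 5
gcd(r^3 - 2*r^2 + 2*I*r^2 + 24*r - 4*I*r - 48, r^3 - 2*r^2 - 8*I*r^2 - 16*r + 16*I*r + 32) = r^2 + r*(-2 - 4*I) + 8*I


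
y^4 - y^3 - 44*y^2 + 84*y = y*(y - 6)*(y - 2)*(y + 7)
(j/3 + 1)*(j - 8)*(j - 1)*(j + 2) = j^4/3 - 4*j^3/3 - 31*j^2/3 - 14*j/3 + 16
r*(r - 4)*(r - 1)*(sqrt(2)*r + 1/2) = sqrt(2)*r^4 - 5*sqrt(2)*r^3 + r^3/2 - 5*r^2/2 + 4*sqrt(2)*r^2 + 2*r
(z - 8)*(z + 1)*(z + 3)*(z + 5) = z^4 + z^3 - 49*z^2 - 169*z - 120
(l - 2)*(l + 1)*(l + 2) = l^3 + l^2 - 4*l - 4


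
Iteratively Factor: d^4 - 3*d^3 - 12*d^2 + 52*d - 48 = (d + 4)*(d^3 - 7*d^2 + 16*d - 12) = (d - 2)*(d + 4)*(d^2 - 5*d + 6) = (d - 3)*(d - 2)*(d + 4)*(d - 2)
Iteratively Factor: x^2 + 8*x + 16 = (x + 4)*(x + 4)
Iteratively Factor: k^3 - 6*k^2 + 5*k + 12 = (k - 4)*(k^2 - 2*k - 3) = (k - 4)*(k + 1)*(k - 3)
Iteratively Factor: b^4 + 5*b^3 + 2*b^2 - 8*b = (b + 4)*(b^3 + b^2 - 2*b) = (b + 2)*(b + 4)*(b^2 - b) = b*(b + 2)*(b + 4)*(b - 1)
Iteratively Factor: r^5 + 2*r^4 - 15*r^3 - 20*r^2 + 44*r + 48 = (r + 4)*(r^4 - 2*r^3 - 7*r^2 + 8*r + 12) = (r - 2)*(r + 4)*(r^3 - 7*r - 6) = (r - 2)*(r + 2)*(r + 4)*(r^2 - 2*r - 3) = (r - 2)*(r + 1)*(r + 2)*(r + 4)*(r - 3)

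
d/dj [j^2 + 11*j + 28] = 2*j + 11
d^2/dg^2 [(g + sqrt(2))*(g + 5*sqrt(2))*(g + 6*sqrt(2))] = 6*g + 24*sqrt(2)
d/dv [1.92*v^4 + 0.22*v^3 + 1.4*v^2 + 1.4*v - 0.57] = 7.68*v^3 + 0.66*v^2 + 2.8*v + 1.4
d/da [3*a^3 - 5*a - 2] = 9*a^2 - 5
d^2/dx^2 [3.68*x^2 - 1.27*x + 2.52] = 7.36000000000000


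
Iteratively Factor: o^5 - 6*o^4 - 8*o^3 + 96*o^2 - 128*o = (o - 2)*(o^4 - 4*o^3 - 16*o^2 + 64*o) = o*(o - 2)*(o^3 - 4*o^2 - 16*o + 64) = o*(o - 2)*(o + 4)*(o^2 - 8*o + 16) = o*(o - 4)*(o - 2)*(o + 4)*(o - 4)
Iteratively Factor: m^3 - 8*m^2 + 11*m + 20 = (m - 4)*(m^2 - 4*m - 5) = (m - 4)*(m + 1)*(m - 5)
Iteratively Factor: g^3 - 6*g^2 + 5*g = (g - 5)*(g^2 - g) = g*(g - 5)*(g - 1)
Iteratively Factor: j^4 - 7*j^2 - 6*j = (j + 2)*(j^3 - 2*j^2 - 3*j) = (j + 1)*(j + 2)*(j^2 - 3*j) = (j - 3)*(j + 1)*(j + 2)*(j)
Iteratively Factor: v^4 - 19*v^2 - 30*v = (v + 3)*(v^3 - 3*v^2 - 10*v) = (v + 2)*(v + 3)*(v^2 - 5*v) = (v - 5)*(v + 2)*(v + 3)*(v)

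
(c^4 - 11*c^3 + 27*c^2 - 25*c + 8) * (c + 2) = c^5 - 9*c^4 + 5*c^3 + 29*c^2 - 42*c + 16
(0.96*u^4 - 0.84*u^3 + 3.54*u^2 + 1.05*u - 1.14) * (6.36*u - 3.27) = 6.1056*u^5 - 8.4816*u^4 + 25.2612*u^3 - 4.8978*u^2 - 10.6839*u + 3.7278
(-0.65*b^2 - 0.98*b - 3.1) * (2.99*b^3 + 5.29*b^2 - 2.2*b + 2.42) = -1.9435*b^5 - 6.3687*b^4 - 13.0232*b^3 - 15.816*b^2 + 4.4484*b - 7.502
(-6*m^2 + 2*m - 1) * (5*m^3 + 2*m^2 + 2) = -30*m^5 - 2*m^4 - m^3 - 14*m^2 + 4*m - 2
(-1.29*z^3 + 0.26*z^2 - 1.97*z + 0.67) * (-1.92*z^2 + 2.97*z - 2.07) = 2.4768*z^5 - 4.3305*z^4 + 7.2249*z^3 - 7.6755*z^2 + 6.0678*z - 1.3869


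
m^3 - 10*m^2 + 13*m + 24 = (m - 8)*(m - 3)*(m + 1)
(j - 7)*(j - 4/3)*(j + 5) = j^3 - 10*j^2/3 - 97*j/3 + 140/3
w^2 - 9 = (w - 3)*(w + 3)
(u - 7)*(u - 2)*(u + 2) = u^3 - 7*u^2 - 4*u + 28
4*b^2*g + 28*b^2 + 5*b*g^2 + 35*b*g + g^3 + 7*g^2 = (b + g)*(4*b + g)*(g + 7)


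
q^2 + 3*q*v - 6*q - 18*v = (q - 6)*(q + 3*v)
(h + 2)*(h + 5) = h^2 + 7*h + 10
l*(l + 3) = l^2 + 3*l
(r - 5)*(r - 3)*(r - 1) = r^3 - 9*r^2 + 23*r - 15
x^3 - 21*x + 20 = (x - 4)*(x - 1)*(x + 5)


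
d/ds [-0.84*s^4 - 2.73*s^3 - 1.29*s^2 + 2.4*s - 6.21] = -3.36*s^3 - 8.19*s^2 - 2.58*s + 2.4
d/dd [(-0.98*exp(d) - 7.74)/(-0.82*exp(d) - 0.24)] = -6.1116*exp(d)/(0.82*exp(d) + 0.24)^2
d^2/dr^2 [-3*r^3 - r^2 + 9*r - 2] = -18*r - 2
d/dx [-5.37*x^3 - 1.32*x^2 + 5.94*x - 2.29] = -16.11*x^2 - 2.64*x + 5.94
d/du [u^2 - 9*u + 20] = 2*u - 9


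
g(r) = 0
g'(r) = 0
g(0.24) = 0.00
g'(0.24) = 0.00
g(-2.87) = 0.00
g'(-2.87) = 0.00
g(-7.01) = 0.00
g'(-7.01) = 0.00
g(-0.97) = 0.00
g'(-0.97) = 0.00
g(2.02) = 0.00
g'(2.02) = 0.00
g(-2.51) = 0.00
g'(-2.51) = 0.00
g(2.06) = 0.00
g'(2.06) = 0.00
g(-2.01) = 0.00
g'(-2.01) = 0.00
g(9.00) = 0.00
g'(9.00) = 0.00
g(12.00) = 0.00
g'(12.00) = 0.00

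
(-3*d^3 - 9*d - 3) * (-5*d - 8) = 15*d^4 + 24*d^3 + 45*d^2 + 87*d + 24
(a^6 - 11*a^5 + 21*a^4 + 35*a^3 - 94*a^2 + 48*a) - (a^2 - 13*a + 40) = a^6 - 11*a^5 + 21*a^4 + 35*a^3 - 95*a^2 + 61*a - 40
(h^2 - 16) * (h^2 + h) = h^4 + h^3 - 16*h^2 - 16*h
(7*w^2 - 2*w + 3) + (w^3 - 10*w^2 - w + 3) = w^3 - 3*w^2 - 3*w + 6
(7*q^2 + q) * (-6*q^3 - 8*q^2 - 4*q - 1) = -42*q^5 - 62*q^4 - 36*q^3 - 11*q^2 - q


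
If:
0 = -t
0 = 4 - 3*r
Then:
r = 4/3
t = 0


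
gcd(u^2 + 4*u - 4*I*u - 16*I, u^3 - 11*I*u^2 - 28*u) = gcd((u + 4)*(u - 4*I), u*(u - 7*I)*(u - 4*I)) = u - 4*I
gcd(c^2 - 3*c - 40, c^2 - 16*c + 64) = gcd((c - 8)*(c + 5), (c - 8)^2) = c - 8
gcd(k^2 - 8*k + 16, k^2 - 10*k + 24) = k - 4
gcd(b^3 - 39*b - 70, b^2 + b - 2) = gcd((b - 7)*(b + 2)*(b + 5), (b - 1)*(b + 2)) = b + 2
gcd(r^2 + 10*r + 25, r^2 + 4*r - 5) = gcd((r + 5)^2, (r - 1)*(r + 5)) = r + 5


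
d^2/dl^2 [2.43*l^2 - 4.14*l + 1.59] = 4.86000000000000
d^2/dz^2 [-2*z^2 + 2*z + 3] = -4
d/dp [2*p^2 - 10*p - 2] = 4*p - 10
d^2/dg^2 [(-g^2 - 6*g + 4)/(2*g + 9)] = 86/(8*g^3 + 108*g^2 + 486*g + 729)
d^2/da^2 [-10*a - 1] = 0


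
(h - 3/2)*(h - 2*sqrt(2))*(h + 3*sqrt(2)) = h^3 - 3*h^2/2 + sqrt(2)*h^2 - 12*h - 3*sqrt(2)*h/2 + 18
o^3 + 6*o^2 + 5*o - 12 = (o - 1)*(o + 3)*(o + 4)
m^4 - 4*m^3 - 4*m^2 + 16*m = m*(m - 4)*(m - 2)*(m + 2)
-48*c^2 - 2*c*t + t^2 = (-8*c + t)*(6*c + t)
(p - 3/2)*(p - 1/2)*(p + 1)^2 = p^4 - 9*p^2/4 - p/2 + 3/4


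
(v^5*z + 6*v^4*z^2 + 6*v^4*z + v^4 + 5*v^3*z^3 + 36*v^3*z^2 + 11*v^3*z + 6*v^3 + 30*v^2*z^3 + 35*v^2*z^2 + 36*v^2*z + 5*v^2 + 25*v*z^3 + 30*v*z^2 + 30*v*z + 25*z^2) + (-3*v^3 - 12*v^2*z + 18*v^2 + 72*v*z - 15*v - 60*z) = v^5*z + 6*v^4*z^2 + 6*v^4*z + v^4 + 5*v^3*z^3 + 36*v^3*z^2 + 11*v^3*z + 3*v^3 + 30*v^2*z^3 + 35*v^2*z^2 + 24*v^2*z + 23*v^2 + 25*v*z^3 + 30*v*z^2 + 102*v*z - 15*v + 25*z^2 - 60*z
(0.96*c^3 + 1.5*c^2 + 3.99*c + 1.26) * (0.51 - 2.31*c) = -2.2176*c^4 - 2.9754*c^3 - 8.4519*c^2 - 0.8757*c + 0.6426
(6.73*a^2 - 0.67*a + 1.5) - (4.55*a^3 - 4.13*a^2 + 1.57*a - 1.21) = -4.55*a^3 + 10.86*a^2 - 2.24*a + 2.71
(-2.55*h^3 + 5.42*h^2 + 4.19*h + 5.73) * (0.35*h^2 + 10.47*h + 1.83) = -0.8925*h^5 - 24.8015*h^4 + 53.5474*h^3 + 55.7934*h^2 + 67.6608*h + 10.4859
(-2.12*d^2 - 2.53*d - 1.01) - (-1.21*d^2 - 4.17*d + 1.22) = -0.91*d^2 + 1.64*d - 2.23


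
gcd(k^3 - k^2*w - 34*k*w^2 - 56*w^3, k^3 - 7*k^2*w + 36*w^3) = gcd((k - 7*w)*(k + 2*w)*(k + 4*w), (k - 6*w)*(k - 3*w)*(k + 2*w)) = k + 2*w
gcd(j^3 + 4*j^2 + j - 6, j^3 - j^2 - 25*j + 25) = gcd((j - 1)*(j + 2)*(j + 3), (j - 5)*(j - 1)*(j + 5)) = j - 1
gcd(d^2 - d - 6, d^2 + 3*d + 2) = d + 2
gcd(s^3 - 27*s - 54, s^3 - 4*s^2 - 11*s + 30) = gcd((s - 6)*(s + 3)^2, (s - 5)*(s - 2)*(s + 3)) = s + 3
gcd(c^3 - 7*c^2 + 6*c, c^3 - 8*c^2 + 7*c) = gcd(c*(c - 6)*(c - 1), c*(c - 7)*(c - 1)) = c^2 - c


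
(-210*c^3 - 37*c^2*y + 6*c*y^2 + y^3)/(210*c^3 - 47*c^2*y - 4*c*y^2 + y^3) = (5*c + y)/(-5*c + y)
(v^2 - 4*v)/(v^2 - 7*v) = (v - 4)/(v - 7)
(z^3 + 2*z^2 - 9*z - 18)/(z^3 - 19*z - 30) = (z - 3)/(z - 5)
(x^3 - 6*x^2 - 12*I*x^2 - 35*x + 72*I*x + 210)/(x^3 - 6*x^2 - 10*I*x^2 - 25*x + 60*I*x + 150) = (x - 7*I)/(x - 5*I)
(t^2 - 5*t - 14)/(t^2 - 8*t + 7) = (t + 2)/(t - 1)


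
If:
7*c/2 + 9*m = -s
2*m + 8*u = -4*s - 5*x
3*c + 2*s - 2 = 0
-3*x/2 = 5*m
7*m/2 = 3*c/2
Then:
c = -7/41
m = -3/41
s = 103/82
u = -125/164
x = 10/41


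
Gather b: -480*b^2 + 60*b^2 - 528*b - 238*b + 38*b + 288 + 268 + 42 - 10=-420*b^2 - 728*b + 588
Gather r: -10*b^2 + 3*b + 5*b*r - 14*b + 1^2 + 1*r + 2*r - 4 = -10*b^2 - 11*b + r*(5*b + 3) - 3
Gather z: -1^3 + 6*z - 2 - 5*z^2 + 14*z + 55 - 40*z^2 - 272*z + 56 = -45*z^2 - 252*z + 108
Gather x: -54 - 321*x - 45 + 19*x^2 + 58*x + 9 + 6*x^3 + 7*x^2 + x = 6*x^3 + 26*x^2 - 262*x - 90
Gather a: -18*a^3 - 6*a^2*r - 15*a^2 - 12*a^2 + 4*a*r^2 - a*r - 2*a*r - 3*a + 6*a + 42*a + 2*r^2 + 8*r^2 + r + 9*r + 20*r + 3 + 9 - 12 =-18*a^3 + a^2*(-6*r - 27) + a*(4*r^2 - 3*r + 45) + 10*r^2 + 30*r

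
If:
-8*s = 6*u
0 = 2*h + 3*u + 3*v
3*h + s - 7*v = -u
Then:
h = 87*v/34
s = 69*v/34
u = -46*v/17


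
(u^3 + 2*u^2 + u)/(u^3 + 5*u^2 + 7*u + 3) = u/(u + 3)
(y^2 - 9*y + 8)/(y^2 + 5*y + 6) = (y^2 - 9*y + 8)/(y^2 + 5*y + 6)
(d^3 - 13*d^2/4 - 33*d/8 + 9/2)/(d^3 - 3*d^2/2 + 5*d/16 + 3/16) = 2*(2*d^2 - 5*d - 12)/(4*d^2 - 3*d - 1)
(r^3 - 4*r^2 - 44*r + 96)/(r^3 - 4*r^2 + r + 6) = (r^2 - 2*r - 48)/(r^2 - 2*r - 3)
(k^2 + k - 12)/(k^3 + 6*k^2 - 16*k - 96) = (k - 3)/(k^2 + 2*k - 24)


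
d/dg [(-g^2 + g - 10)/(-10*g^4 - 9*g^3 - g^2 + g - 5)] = ((2*g - 1)*(10*g^4 + 9*g^3 + g^2 - g + 5) - (g^2 - g + 10)*(40*g^3 + 27*g^2 + 2*g - 1))/(10*g^4 + 9*g^3 + g^2 - g + 5)^2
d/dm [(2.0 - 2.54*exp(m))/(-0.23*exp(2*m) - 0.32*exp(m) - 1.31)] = (-0.5842*exp(2*m) + 0.92*exp(m) + 3.9674)*exp(m)/(0.0529*exp(4*m) + 0.1472*exp(3*m) + 0.705*exp(2*m) + 0.8384*exp(m) + 1.7161)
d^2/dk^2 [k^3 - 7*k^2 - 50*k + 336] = 6*k - 14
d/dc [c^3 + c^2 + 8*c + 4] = 3*c^2 + 2*c + 8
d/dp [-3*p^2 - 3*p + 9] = -6*p - 3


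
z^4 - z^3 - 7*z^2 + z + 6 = (z - 3)*(z - 1)*(z + 1)*(z + 2)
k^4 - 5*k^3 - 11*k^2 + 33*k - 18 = (k - 6)*(k - 1)^2*(k + 3)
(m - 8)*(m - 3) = m^2 - 11*m + 24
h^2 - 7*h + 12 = (h - 4)*(h - 3)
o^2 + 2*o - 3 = (o - 1)*(o + 3)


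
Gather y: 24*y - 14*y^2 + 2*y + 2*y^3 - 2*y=2*y^3 - 14*y^2 + 24*y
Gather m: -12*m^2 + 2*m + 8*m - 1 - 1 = -12*m^2 + 10*m - 2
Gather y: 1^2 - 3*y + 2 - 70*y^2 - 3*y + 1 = -70*y^2 - 6*y + 4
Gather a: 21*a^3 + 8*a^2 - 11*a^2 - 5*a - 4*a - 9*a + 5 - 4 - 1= 21*a^3 - 3*a^2 - 18*a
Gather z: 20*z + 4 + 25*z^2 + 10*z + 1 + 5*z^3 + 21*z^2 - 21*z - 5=5*z^3 + 46*z^2 + 9*z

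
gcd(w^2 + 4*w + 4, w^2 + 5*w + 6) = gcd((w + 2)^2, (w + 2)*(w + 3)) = w + 2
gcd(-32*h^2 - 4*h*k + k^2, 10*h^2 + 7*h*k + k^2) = 1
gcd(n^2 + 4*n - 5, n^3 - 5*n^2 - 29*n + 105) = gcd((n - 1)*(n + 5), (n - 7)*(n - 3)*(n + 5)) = n + 5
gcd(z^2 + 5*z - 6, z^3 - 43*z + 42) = z - 1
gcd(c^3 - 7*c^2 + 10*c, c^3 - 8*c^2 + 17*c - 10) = c^2 - 7*c + 10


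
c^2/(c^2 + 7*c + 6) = c^2/(c^2 + 7*c + 6)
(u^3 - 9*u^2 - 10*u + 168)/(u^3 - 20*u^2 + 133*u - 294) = (u + 4)/(u - 7)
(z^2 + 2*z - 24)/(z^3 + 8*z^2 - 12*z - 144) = 1/(z + 6)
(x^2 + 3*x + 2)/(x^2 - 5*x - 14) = (x + 1)/(x - 7)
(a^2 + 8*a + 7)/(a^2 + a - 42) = (a + 1)/(a - 6)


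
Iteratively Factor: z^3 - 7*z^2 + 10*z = (z - 2)*(z^2 - 5*z) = z*(z - 2)*(z - 5)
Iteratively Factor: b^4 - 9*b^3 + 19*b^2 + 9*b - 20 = (b + 1)*(b^3 - 10*b^2 + 29*b - 20) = (b - 1)*(b + 1)*(b^2 - 9*b + 20) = (b - 4)*(b - 1)*(b + 1)*(b - 5)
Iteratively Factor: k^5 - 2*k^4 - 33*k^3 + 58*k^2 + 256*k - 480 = (k - 2)*(k^4 - 33*k^2 - 8*k + 240) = (k - 3)*(k - 2)*(k^3 + 3*k^2 - 24*k - 80) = (k - 3)*(k - 2)*(k + 4)*(k^2 - k - 20) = (k - 3)*(k - 2)*(k + 4)^2*(k - 5)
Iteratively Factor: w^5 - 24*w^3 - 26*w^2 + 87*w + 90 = (w + 3)*(w^4 - 3*w^3 - 15*w^2 + 19*w + 30) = (w - 2)*(w + 3)*(w^3 - w^2 - 17*w - 15) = (w - 5)*(w - 2)*(w + 3)*(w^2 + 4*w + 3) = (w - 5)*(w - 2)*(w + 1)*(w + 3)*(w + 3)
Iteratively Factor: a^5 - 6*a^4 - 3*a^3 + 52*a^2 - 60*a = (a + 3)*(a^4 - 9*a^3 + 24*a^2 - 20*a) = (a - 5)*(a + 3)*(a^3 - 4*a^2 + 4*a) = (a - 5)*(a - 2)*(a + 3)*(a^2 - 2*a) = a*(a - 5)*(a - 2)*(a + 3)*(a - 2)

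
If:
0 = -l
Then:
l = 0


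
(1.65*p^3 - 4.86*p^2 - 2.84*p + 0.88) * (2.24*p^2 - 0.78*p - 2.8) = 3.696*p^5 - 12.1734*p^4 - 7.1908*p^3 + 17.7944*p^2 + 7.2656*p - 2.464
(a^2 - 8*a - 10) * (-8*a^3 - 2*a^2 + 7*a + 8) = -8*a^5 + 62*a^4 + 103*a^3 - 28*a^2 - 134*a - 80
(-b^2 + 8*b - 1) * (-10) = 10*b^2 - 80*b + 10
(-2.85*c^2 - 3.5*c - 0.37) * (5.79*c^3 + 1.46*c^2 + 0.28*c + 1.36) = -16.5015*c^5 - 24.426*c^4 - 8.0503*c^3 - 5.3962*c^2 - 4.8636*c - 0.5032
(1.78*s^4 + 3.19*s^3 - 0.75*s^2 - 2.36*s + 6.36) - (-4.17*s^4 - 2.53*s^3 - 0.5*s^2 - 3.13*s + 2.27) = 5.95*s^4 + 5.72*s^3 - 0.25*s^2 + 0.77*s + 4.09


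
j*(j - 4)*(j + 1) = j^3 - 3*j^2 - 4*j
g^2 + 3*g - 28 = (g - 4)*(g + 7)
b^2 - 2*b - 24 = (b - 6)*(b + 4)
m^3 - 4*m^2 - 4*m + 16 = (m - 4)*(m - 2)*(m + 2)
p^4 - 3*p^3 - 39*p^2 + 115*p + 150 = (p - 5)^2*(p + 1)*(p + 6)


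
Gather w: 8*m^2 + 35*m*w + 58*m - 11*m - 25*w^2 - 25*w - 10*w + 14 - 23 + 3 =8*m^2 + 47*m - 25*w^2 + w*(35*m - 35) - 6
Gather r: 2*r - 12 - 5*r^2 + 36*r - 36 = -5*r^2 + 38*r - 48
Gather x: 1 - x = 1 - x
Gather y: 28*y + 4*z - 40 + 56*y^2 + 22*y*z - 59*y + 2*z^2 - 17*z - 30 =56*y^2 + y*(22*z - 31) + 2*z^2 - 13*z - 70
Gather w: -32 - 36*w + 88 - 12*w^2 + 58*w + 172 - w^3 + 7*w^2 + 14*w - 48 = -w^3 - 5*w^2 + 36*w + 180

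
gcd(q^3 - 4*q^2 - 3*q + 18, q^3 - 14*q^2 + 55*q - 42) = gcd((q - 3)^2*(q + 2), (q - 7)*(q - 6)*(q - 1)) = 1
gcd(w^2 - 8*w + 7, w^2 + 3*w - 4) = w - 1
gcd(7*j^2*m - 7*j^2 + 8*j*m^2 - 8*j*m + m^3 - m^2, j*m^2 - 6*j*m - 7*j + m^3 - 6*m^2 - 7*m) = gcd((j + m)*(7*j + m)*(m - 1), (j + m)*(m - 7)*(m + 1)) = j + m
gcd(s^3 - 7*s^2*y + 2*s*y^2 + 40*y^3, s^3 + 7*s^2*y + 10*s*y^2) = s + 2*y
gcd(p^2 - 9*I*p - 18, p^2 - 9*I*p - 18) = p^2 - 9*I*p - 18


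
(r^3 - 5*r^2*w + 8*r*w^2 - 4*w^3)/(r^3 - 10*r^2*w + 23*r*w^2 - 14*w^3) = (r - 2*w)/(r - 7*w)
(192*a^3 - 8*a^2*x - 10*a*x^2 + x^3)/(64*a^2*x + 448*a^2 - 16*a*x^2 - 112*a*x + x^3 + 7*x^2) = (-24*a^2 - 2*a*x + x^2)/(-8*a*x - 56*a + x^2 + 7*x)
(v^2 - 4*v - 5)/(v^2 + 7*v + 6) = (v - 5)/(v + 6)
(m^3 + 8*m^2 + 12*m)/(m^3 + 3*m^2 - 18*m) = (m + 2)/(m - 3)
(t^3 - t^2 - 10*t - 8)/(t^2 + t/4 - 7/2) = 4*(t^2 - 3*t - 4)/(4*t - 7)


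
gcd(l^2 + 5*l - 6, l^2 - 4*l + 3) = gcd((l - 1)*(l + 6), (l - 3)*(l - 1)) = l - 1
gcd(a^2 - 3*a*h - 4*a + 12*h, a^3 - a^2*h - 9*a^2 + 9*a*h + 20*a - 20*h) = a - 4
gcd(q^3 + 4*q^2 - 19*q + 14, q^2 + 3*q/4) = 1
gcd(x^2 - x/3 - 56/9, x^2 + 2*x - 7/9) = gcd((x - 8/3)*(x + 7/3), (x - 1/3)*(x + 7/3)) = x + 7/3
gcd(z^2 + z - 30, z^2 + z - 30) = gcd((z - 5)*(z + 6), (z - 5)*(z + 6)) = z^2 + z - 30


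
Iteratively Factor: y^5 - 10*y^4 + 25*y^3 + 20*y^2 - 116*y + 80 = (y - 1)*(y^4 - 9*y^3 + 16*y^2 + 36*y - 80) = (y - 4)*(y - 1)*(y^3 - 5*y^2 - 4*y + 20) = (y - 4)*(y - 1)*(y + 2)*(y^2 - 7*y + 10) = (y - 5)*(y - 4)*(y - 1)*(y + 2)*(y - 2)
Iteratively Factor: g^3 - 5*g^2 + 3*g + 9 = (g + 1)*(g^2 - 6*g + 9) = (g - 3)*(g + 1)*(g - 3)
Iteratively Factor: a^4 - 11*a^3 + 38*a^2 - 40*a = (a - 5)*(a^3 - 6*a^2 + 8*a) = (a - 5)*(a - 4)*(a^2 - 2*a) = a*(a - 5)*(a - 4)*(a - 2)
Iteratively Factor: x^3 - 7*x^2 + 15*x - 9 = (x - 1)*(x^2 - 6*x + 9) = (x - 3)*(x - 1)*(x - 3)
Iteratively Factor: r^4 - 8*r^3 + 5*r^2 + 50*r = (r + 2)*(r^3 - 10*r^2 + 25*r) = r*(r + 2)*(r^2 - 10*r + 25) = r*(r - 5)*(r + 2)*(r - 5)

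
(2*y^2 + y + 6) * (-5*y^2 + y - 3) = -10*y^4 - 3*y^3 - 35*y^2 + 3*y - 18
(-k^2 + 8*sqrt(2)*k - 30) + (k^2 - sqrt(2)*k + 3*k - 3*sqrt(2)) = 3*k + 7*sqrt(2)*k - 30 - 3*sqrt(2)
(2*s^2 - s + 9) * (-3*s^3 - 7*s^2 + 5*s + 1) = -6*s^5 - 11*s^4 - 10*s^3 - 66*s^2 + 44*s + 9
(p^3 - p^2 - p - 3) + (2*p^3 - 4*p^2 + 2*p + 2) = 3*p^3 - 5*p^2 + p - 1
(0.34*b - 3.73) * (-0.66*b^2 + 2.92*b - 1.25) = -0.2244*b^3 + 3.4546*b^2 - 11.3166*b + 4.6625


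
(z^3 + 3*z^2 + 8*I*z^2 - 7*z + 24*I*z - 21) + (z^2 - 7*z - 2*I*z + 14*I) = z^3 + 4*z^2 + 8*I*z^2 - 14*z + 22*I*z - 21 + 14*I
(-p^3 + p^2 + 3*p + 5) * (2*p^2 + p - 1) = -2*p^5 + p^4 + 8*p^3 + 12*p^2 + 2*p - 5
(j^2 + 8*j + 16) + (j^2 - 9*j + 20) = 2*j^2 - j + 36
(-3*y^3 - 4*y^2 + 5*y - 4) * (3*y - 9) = -9*y^4 + 15*y^3 + 51*y^2 - 57*y + 36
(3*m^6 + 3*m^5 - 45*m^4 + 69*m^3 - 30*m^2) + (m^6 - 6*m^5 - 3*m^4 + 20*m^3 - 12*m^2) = 4*m^6 - 3*m^5 - 48*m^4 + 89*m^3 - 42*m^2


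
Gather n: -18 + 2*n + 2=2*n - 16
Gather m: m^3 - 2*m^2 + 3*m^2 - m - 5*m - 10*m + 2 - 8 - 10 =m^3 + m^2 - 16*m - 16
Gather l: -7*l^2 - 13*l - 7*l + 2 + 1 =-7*l^2 - 20*l + 3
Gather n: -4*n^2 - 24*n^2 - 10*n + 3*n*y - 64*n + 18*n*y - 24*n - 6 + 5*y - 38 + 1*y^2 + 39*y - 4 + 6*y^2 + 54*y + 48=-28*n^2 + n*(21*y - 98) + 7*y^2 + 98*y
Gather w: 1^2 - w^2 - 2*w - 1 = -w^2 - 2*w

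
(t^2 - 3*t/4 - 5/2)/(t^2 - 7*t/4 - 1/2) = (4*t + 5)/(4*t + 1)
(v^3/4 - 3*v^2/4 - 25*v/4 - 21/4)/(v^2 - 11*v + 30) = (v^3 - 3*v^2 - 25*v - 21)/(4*(v^2 - 11*v + 30))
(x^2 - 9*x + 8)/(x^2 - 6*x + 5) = (x - 8)/(x - 5)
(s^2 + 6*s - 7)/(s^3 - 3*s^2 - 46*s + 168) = (s - 1)/(s^2 - 10*s + 24)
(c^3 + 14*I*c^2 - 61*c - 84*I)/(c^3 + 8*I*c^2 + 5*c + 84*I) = (c + 3*I)/(c - 3*I)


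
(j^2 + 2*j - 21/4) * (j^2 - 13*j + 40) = j^4 - 11*j^3 + 35*j^2/4 + 593*j/4 - 210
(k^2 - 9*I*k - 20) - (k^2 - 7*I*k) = -2*I*k - 20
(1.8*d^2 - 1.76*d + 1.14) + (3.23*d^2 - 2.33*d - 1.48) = 5.03*d^2 - 4.09*d - 0.34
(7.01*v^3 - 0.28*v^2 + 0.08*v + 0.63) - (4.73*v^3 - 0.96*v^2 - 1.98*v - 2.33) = 2.28*v^3 + 0.68*v^2 + 2.06*v + 2.96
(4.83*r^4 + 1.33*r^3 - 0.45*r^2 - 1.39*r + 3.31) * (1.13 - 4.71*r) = -22.7493*r^5 - 0.806400000000001*r^4 + 3.6224*r^3 + 6.0384*r^2 - 17.1608*r + 3.7403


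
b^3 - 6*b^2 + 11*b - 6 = (b - 3)*(b - 2)*(b - 1)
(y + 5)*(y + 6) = y^2 + 11*y + 30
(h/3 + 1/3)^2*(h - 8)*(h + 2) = h^4/9 - 4*h^3/9 - 3*h^2 - 38*h/9 - 16/9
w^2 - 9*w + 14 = (w - 7)*(w - 2)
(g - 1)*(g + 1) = g^2 - 1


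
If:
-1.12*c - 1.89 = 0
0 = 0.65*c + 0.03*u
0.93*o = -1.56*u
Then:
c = -1.69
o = -61.33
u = 36.56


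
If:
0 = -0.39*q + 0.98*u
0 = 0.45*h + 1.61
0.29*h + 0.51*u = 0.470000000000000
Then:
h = -3.58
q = 7.43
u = 2.96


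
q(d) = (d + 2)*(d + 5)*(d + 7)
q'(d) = (d + 2)*(d + 5) + (d + 2)*(d + 7) + (d + 5)*(d + 7) = 3*d^2 + 28*d + 59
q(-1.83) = 2.79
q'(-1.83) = 17.81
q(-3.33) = -8.15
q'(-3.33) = -0.97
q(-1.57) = 8.01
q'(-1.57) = 22.43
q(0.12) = 77.28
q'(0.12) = 62.40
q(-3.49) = -7.90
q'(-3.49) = -2.18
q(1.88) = 237.05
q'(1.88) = 122.24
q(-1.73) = 4.65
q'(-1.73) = 19.54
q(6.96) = 1495.98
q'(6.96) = 399.20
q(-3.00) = -8.00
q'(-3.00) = 2.00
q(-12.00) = -350.00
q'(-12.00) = 155.00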